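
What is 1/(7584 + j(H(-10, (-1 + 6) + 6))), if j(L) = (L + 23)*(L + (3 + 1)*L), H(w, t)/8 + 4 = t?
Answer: 1/29704 ≈ 3.3666e-5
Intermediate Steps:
H(w, t) = -32 + 8*t
j(L) = 5*L*(23 + L) (j(L) = (23 + L)*(L + 4*L) = (23 + L)*(5*L) = 5*L*(23 + L))
1/(7584 + j(H(-10, (-1 + 6) + 6))) = 1/(7584 + 5*(-32 + 8*((-1 + 6) + 6))*(23 + (-32 + 8*((-1 + 6) + 6)))) = 1/(7584 + 5*(-32 + 8*(5 + 6))*(23 + (-32 + 8*(5 + 6)))) = 1/(7584 + 5*(-32 + 8*11)*(23 + (-32 + 8*11))) = 1/(7584 + 5*(-32 + 88)*(23 + (-32 + 88))) = 1/(7584 + 5*56*(23 + 56)) = 1/(7584 + 5*56*79) = 1/(7584 + 22120) = 1/29704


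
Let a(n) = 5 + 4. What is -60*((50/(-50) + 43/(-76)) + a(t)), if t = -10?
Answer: -8475/19 ≈ -446.05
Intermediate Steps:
a(n) = 9
-60*((50/(-50) + 43/(-76)) + a(t)) = -60*((50/(-50) + 43/(-76)) + 9) = -60*((50*(-1/50) + 43*(-1/76)) + 9) = -60*((-1 - 43/76) + 9) = -60*(-119/76 + 9) = -60*565/76 = -8475/19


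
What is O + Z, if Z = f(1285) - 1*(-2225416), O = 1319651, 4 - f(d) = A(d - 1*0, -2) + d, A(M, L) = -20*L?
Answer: 3543746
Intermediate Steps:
f(d) = -36 - d (f(d) = 4 - (-20*(-2) + d) = 4 - (40 + d) = 4 + (-40 - d) = -36 - d)
Z = 2224095 (Z = (-36 - 1*1285) - 1*(-2225416) = (-36 - 1285) + 2225416 = -1321 + 2225416 = 2224095)
O + Z = 1319651 + 2224095 = 3543746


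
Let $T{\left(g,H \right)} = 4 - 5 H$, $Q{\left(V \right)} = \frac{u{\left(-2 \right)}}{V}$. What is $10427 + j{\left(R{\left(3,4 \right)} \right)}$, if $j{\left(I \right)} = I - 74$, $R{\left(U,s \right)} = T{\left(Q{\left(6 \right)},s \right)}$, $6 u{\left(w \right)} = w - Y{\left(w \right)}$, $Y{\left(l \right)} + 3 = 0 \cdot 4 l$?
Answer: $10337$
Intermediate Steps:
$Y{\left(l \right)} = -3$ ($Y{\left(l \right)} = -3 + 0 \cdot 4 l = -3 + 0 l = -3 + 0 = -3$)
$u{\left(w \right)} = \frac{1}{2} + \frac{w}{6}$ ($u{\left(w \right)} = \frac{w - -3}{6} = \frac{w + 3}{6} = \frac{3 + w}{6} = \frac{1}{2} + \frac{w}{6}$)
$Q{\left(V \right)} = \frac{1}{6 V}$ ($Q{\left(V \right)} = \frac{\frac{1}{2} + \frac{1}{6} \left(-2\right)}{V} = \frac{\frac{1}{2} - \frac{1}{3}}{V} = \frac{1}{6 V}$)
$R{\left(U,s \right)} = 4 - 5 s$
$j{\left(I \right)} = -74 + I$ ($j{\left(I \right)} = I - 74 = -74 + I$)
$10427 + j{\left(R{\left(3,4 \right)} \right)} = 10427 + \left(-74 + \left(4 - 20\right)\right) = 10427 - 90 = 10337$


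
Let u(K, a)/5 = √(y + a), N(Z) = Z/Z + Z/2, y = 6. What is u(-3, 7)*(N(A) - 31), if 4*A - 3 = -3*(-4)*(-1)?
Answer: -1245*√13/8 ≈ -561.11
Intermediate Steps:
A = -9/4 (A = ¾ + (-3*(-4)*(-1))/4 = ¾ + (12*(-1))/4 = ¾ + (¼)*(-12) = ¾ - 3 = -9/4 ≈ -2.2500)
N(Z) = 1 + Z/2 (N(Z) = 1 + Z*(½) = 1 + Z/2)
u(K, a) = 5*√(6 + a)
u(-3, 7)*(N(A) - 31) = (5*√(6 + 7))*((1 + (½)*(-9/4)) - 31) = (5*√13)*((1 - 9/8) - 31) = (5*√13)*(-⅛ - 31) = (5*√13)*(-249/8) = -1245*√13/8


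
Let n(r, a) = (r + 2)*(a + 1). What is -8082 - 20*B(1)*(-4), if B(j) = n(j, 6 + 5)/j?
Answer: -5202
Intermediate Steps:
n(r, a) = (1 + a)*(2 + r) (n(r, a) = (2 + r)*(1 + a) = (1 + a)*(2 + r))
B(j) = (24 + 12*j)/j (B(j) = (2 + j + 2*(6 + 5) + (6 + 5)*j)/j = (2 + j + 2*11 + 11*j)/j = (2 + j + 22 + 11*j)/j = (24 + 12*j)/j)
-8082 - 20*B(1)*(-4) = -8082 - 20*(12 + 24/1)*(-4) = -8082 - 20*(12 + 24*1)*(-4) = -8082 - 20*(12 + 24)*(-4) = -8082 - 20*36*(-4) = -8082 - 720*(-4) = -8082 + 2880 = -5202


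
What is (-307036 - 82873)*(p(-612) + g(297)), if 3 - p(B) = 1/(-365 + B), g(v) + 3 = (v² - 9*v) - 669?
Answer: -32329328129540/977 ≈ -3.3090e+10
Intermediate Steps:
g(v) = -672 + v² - 9*v (g(v) = -3 + ((v² - 9*v) - 669) = -3 + (-669 + v² - 9*v) = -672 + v² - 9*v)
p(B) = 3 - 1/(-365 + B)
(-307036 - 82873)*(p(-612) + g(297)) = (-307036 - 82873)*((-1096 + 3*(-612))/(-365 - 612) + (-672 + 297² - 9*297)) = -389909*((-1096 - 1836)/(-977) + (-672 + 88209 - 2673)) = -389909*(-1/977*(-2932) + 84864) = -389909*(2932/977 + 84864) = -389909*82915060/977 = -32329328129540/977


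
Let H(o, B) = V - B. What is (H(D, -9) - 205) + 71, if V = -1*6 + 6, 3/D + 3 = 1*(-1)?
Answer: -125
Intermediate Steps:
D = -3/4 (D = 3/(-3 + 1*(-1)) = 3/(-3 - 1) = 3/(-4) = 3*(-1/4) = -3/4 ≈ -0.75000)
V = 0 (V = -6 + 6 = 0)
H(o, B) = -B (H(o, B) = 0 - B = -B)
(H(D, -9) - 205) + 71 = (-1*(-9) - 205) + 71 = (9 - 205) + 71 = -196 + 71 = -125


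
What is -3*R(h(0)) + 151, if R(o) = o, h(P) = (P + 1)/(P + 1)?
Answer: 148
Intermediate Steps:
h(P) = 1 (h(P) = (1 + P)/(1 + P) = 1)
-3*R(h(0)) + 151 = -3*1 + 151 = -3 + 151 = 148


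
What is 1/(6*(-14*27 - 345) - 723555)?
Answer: -1/727893 ≈ -1.3738e-6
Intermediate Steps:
1/(6*(-14*27 - 345) - 723555) = 1/(6*(-378 - 345) - 723555) = 1/(6*(-723) - 723555) = 1/(-4338 - 723555) = 1/(-727893) = -1/727893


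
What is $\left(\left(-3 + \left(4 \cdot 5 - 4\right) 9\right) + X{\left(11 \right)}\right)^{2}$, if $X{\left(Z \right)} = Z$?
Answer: $23104$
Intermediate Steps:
$\left(\left(-3 + \left(4 \cdot 5 - 4\right) 9\right) + X{\left(11 \right)}\right)^{2} = \left(\left(-3 + \left(4 \cdot 5 - 4\right) 9\right) + 11\right)^{2} = \left(\left(-3 + \left(20 - 4\right) 9\right) + 11\right)^{2} = \left(\left(-3 + 16 \cdot 9\right) + 11\right)^{2} = \left(\left(-3 + 144\right) + 11\right)^{2} = \left(141 + 11\right)^{2} = 152^{2} = 23104$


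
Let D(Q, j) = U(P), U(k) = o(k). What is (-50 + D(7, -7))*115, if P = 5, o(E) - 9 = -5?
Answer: -5290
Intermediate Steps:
o(E) = 4 (o(E) = 9 - 5 = 4)
U(k) = 4
D(Q, j) = 4
(-50 + D(7, -7))*115 = (-50 + 4)*115 = -46*115 = -5290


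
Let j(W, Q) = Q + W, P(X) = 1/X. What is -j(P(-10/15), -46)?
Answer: 95/2 ≈ 47.500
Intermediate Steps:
-j(P(-10/15), -46) = -(-46 + 1/(-10/15)) = -(-46 + 1/(-10*1/15)) = -(-46 + 1/(-⅔)) = -(-46 - 3/2) = -1*(-95/2) = 95/2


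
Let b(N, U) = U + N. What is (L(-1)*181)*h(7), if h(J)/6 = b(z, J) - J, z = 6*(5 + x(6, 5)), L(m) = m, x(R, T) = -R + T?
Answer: -26064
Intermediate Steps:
x(R, T) = T - R
z = 24 (z = 6*(5 + (5 - 1*6)) = 6*(5 + (5 - 6)) = 6*(5 - 1) = 6*4 = 24)
b(N, U) = N + U
h(J) = 144 (h(J) = 6*((24 + J) - J) = 6*24 = 144)
(L(-1)*181)*h(7) = -1*181*144 = -181*144 = -26064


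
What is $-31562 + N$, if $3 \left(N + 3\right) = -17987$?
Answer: $- \frac{112682}{3} \approx -37561.0$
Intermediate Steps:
$N = - \frac{17996}{3}$ ($N = -3 + \frac{1}{3} \left(-17987\right) = -3 - \frac{17987}{3} = - \frac{17996}{3} \approx -5998.7$)
$-31562 + N = -31562 - \frac{17996}{3} = - \frac{112682}{3}$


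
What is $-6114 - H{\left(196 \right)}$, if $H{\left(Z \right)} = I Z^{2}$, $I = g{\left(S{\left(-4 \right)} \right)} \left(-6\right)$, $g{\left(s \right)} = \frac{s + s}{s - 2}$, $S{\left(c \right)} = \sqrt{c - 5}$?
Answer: $\frac{4069446}{13} - \frac{2765952 i}{13} \approx 3.1303 \cdot 10^{5} - 2.1277 \cdot 10^{5} i$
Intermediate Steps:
$S{\left(c \right)} = \sqrt{-5 + c}$
$g{\left(s \right)} = \frac{2 s}{-2 + s}$
$I = - \frac{36 i \left(-2 - 3 i\right)}{13}$ ($I = \frac{2 \sqrt{-5 - 4}}{-2 + \sqrt{-5 - 4}} \left(-6\right) = \frac{2 \sqrt{-9}}{-2 + \sqrt{-9}} \left(-6\right) = \frac{2 \cdot 3 i}{-2 + 3 i} \left(-6\right) = 2 \cdot 3 i \frac{-2 - 3 i}{13} \left(-6\right) = \frac{6 i \left(-2 - 3 i\right)}{13} \left(-6\right) = - \frac{36 i \left(-2 - 3 i\right)}{13} \approx -8.3077 + 5.5385 i$)
$H{\left(Z \right)} = Z^{2} \left(- \frac{108}{13} + \frac{72 i}{13}\right)$ ($H{\left(Z \right)} = \left(- \frac{108}{13} + \frac{72 i}{13}\right) Z^{2} = Z^{2} \left(- \frac{108}{13} + \frac{72 i}{13}\right)$)
$-6114 - H{\left(196 \right)} = -6114 - \frac{36 i 196^{2} \left(2 + 3 i\right)}{13} = -6114 - \frac{36}{13} i 38416 \left(2 + 3 i\right) = -6114 - \frac{1382976 i \left(2 + 3 i\right)}{13}$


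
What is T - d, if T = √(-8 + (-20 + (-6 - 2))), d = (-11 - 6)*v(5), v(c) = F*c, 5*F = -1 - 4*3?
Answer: -221 + 6*I ≈ -221.0 + 6.0*I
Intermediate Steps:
F = -13/5 (F = (-1 - 4*3)/5 = (-1 - 12)/5 = (⅕)*(-13) = -13/5 ≈ -2.6000)
v(c) = -13*c/5
d = 221 (d = (-11 - 6)*(-13/5*5) = -17*(-13) = 221)
T = 6*I (T = √(-8 + (-20 - 8)) = √(-8 - 28) = √(-36) = 6*I ≈ 6.0*I)
T - d = 6*I - 1*221 = 6*I - 221 = -221 + 6*I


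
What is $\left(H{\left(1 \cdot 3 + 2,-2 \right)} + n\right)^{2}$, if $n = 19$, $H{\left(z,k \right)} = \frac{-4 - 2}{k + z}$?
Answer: $289$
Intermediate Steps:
$H{\left(z,k \right)} = - \frac{6}{k + z}$
$\left(H{\left(1 \cdot 3 + 2,-2 \right)} + n\right)^{2} = \left(- \frac{6}{-2 + \left(1 \cdot 3 + 2\right)} + 19\right)^{2} = \left(- \frac{6}{-2 + \left(3 + 2\right)} + 19\right)^{2} = \left(- \frac{6}{-2 + 5} + 19\right)^{2} = \left(- \frac{6}{3} + 19\right)^{2} = \left(\left(-6\right) \frac{1}{3} + 19\right)^{2} = \left(-2 + 19\right)^{2} = 17^{2} = 289$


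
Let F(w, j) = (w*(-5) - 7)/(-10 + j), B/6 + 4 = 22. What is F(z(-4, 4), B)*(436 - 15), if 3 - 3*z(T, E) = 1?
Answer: -13051/294 ≈ -44.391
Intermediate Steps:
z(T, E) = ⅔ (z(T, E) = 1 - ⅓*1 = 1 - ⅓ = ⅔)
B = 108 (B = -24 + 6*22 = -24 + 132 = 108)
F(w, j) = (-7 - 5*w)/(-10 + j) (F(w, j) = (-5*w - 7)/(-10 + j) = (-7 - 5*w)/(-10 + j))
F(z(-4, 4), B)*(436 - 15) = ((-7 - 5*⅔)/(-10 + 108))*(436 - 15) = ((-7 - 10/3)/98)*421 = ((1/98)*(-31/3))*421 = -31/294*421 = -13051/294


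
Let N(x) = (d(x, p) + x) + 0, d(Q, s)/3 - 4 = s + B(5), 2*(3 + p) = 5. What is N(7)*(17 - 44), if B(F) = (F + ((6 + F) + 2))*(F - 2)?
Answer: -9693/2 ≈ -4846.5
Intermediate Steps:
B(F) = (-2 + F)*(8 + 2*F) (B(F) = (F + (8 + F))*(-2 + F) = (8 + 2*F)*(-2 + F) = (-2 + F)*(8 + 2*F))
p = -½ (p = -3 + (½)*5 = -3 + 5/2 = -½ ≈ -0.50000)
d(Q, s) = 174 + 3*s (d(Q, s) = 12 + 3*(s + (-16 + 2*5² + 4*5)) = 12 + 3*(s + (-16 + 2*25 + 20)) = 12 + 3*(s + (-16 + 50 + 20)) = 12 + 3*(s + 54) = 12 + 3*(54 + s) = 12 + (162 + 3*s) = 174 + 3*s)
N(x) = 345/2 + x (N(x) = ((174 + 3*(-½)) + x) + 0 = ((174 - 3/2) + x) + 0 = (345/2 + x) + 0 = 345/2 + x)
N(7)*(17 - 44) = (345/2 + 7)*(17 - 44) = (359/2)*(-27) = -9693/2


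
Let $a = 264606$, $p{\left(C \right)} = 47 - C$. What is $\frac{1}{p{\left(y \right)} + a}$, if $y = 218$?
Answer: $\frac{1}{264435} \approx 3.7816 \cdot 10^{-6}$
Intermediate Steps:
$\frac{1}{p{\left(y \right)} + a} = \frac{1}{\left(47 - 218\right) + 264606} = \frac{1}{-171 + 264606} = \frac{1}{264435}$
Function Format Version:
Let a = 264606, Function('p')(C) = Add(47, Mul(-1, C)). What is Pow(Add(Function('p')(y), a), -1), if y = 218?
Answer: Rational(1, 264435) ≈ 3.7816e-6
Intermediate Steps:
Pow(Add(Function('p')(y), a), -1) = Pow(Add(Add(47, Mul(-1, 218)), 264606), -1) = Pow(Add(Add(47, -218), 264606), -1) = Pow(Add(-171, 264606), -1) = Pow(264435, -1) = Rational(1, 264435)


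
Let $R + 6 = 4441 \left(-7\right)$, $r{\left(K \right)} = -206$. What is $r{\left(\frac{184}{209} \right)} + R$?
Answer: $-31299$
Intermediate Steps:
$R = -31093$ ($R = -6 + 4441 \left(-7\right) = -6 - 31087 = -31093$)
$r{\left(\frac{184}{209} \right)} + R = -206 - 31093 = -31299$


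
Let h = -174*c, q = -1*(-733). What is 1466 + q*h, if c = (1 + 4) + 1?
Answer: -763786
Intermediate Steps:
c = 6 (c = 5 + 1 = 6)
q = 733
h = -1044 (h = -174*6 = -1044)
1466 + q*h = 1466 + 733*(-1044) = 1466 - 765252 = -763786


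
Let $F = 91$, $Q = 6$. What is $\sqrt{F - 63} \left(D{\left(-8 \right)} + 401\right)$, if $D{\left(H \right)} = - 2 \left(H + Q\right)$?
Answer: $810 \sqrt{7} \approx 2143.1$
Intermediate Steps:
$D{\left(H \right)} = -12 - 2 H$ ($D{\left(H \right)} = - 2 \left(H + 6\right) = - 2 \left(6 + H\right) = -12 - 2 H$)
$\sqrt{F - 63} \left(D{\left(-8 \right)} + 401\right) = \sqrt{91 - 63} \left(\left(-12 - -16\right) + 401\right) = \sqrt{28} \left(\left(-12 + 16\right) + 401\right) = 2 \sqrt{7} \left(4 + 401\right) = 2 \sqrt{7} \cdot 405 = 810 \sqrt{7}$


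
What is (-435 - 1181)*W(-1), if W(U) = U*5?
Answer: 8080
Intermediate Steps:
W(U) = 5*U
(-435 - 1181)*W(-1) = (-435 - 1181)*(5*(-1)) = -1616*(-5) = 8080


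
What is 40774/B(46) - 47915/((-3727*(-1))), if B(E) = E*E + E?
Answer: 24186234/4028887 ≈ 6.0032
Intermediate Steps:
B(E) = E + E² (B(E) = E² + E = E + E²)
40774/B(46) - 47915/((-3727*(-1))) = 40774/((46*(1 + 46))) - 47915/((-3727*(-1))) = 40774/((46*47)) - 47915/3727 = 40774/2162 - 47915*1/3727 = 40774*(1/2162) - 47915/3727 = 20387/1081 - 47915/3727 = 24186234/4028887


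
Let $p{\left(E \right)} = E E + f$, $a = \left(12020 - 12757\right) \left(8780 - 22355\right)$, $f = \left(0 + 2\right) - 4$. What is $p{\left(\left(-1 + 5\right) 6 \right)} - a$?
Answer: $-10004201$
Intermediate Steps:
$f = -2$ ($f = 2 - 4 = -2$)
$a = 10004775$ ($a = \left(-737\right) \left(-13575\right) = 10004775$)
$p{\left(E \right)} = -2 + E^{2}$ ($p{\left(E \right)} = E E - 2 = E^{2} - 2 = -2 + E^{2}$)
$p{\left(\left(-1 + 5\right) 6 \right)} - a = \left(-2 + \left(\left(-1 + 5\right) 6\right)^{2}\right) - 10004775 = \left(-2 + \left(4 \cdot 6\right)^{2}\right) - 10004775 = \left(-2 + 24^{2}\right) - 10004775 = \left(-2 + 576\right) - 10004775 = 574 - 10004775 = -10004201$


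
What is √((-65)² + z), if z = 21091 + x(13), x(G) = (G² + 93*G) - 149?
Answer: √26545 ≈ 162.93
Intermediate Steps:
x(G) = -149 + G² + 93*G
z = 22320 (z = 21091 + (-149 + 13² + 93*13) = 21091 + (-149 + 169 + 1209) = 21091 + 1229 = 22320)
√((-65)² + z) = √((-65)² + 22320) = √(4225 + 22320) = √26545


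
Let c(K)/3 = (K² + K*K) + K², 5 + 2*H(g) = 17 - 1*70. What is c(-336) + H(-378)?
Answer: 1016035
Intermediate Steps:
H(g) = -29 (H(g) = -5/2 + (17 - 1*70)/2 = -5/2 + (17 - 70)/2 = -5/2 + (½)*(-53) = -5/2 - 53/2 = -29)
c(K) = 9*K² (c(K) = 3*((K² + K*K) + K²) = 3*((K² + K²) + K²) = 3*(2*K² + K²) = 3*(3*K²) = 9*K²)
c(-336) + H(-378) = 9*(-336)² - 29 = 9*112896 - 29 = 1016064 - 29 = 1016035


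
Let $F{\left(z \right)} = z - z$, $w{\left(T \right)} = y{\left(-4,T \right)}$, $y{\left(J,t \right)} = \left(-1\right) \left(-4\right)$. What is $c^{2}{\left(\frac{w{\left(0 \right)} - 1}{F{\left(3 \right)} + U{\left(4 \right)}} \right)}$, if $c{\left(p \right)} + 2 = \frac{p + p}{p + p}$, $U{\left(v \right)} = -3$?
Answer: $1$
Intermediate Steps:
$y{\left(J,t \right)} = 4$
$w{\left(T \right)} = 4$
$F{\left(z \right)} = 0$
$c{\left(p \right)} = -1$ ($c{\left(p \right)} = -2 + \frac{p + p}{p + p} = -2 + \frac{2 p}{2 p} = -2 + 2 p \frac{1}{2 p} = -2 + 1 = -1$)
$c^{2}{\left(\frac{w{\left(0 \right)} - 1}{F{\left(3 \right)} + U{\left(4 \right)}} \right)} = \left(-1\right)^{2} = 1$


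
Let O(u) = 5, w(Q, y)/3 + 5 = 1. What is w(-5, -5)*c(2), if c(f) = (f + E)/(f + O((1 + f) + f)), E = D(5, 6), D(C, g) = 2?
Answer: -48/7 ≈ -6.8571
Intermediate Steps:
E = 2
w(Q, y) = -12 (w(Q, y) = -15 + 3*1 = -15 + 3 = -12)
c(f) = (2 + f)/(5 + f) (c(f) = (f + 2)/(f + 5) = (2 + f)/(5 + f))
w(-5, -5)*c(2) = -12*(2 + 2)/(5 + 2) = -12*4/7 = -48/7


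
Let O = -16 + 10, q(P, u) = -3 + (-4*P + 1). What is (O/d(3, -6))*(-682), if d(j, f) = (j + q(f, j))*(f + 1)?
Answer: -4092/125 ≈ -32.736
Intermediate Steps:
q(P, u) = -2 - 4*P (q(P, u) = -3 + (1 - 4*P) = -2 - 4*P)
O = -6
d(j, f) = (1 + f)*(-2 + j - 4*f) (d(j, f) = (j + (-2 - 4*f))*(f + 1) = (-2 + j - 4*f)*(1 + f) = (1 + f)*(-2 + j - 4*f))
(O/d(3, -6))*(-682) = -6/(-2 + 3 - 6*(-6) - 4*(-6)² - 6*3)*(-682) = -6/(-2 + 3 + 36 - 4*36 - 18)*(-682) = -6/(-2 + 3 + 36 - 144 - 18)*(-682) = -6/(-125)*(-682) = -6*(-1/125)*(-682) = (6/125)*(-682) = -4092/125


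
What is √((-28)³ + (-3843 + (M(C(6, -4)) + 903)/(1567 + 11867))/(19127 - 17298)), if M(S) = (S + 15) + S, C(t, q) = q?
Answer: 4*I*√207096989117290251/12285393 ≈ 148.17*I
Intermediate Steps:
M(S) = 15 + 2*S (M(S) = (15 + S) + S = 15 + 2*S)
√((-28)³ + (-3843 + (M(C(6, -4)) + 903)/(1567 + 11867))/(19127 - 17298)) = √((-28)³ + (-3843 + ((15 + 2*(-4)) + 903)/(1567 + 11867))/(19127 - 17298)) = √(-21952 + (-3843 + ((15 - 8) + 903)/13434)/1829) = √(-21952 + (-3843 + (7 + 903)*(1/13434))*(1/1829)) = √(-21952 + (-3843 + 910*(1/13434))*(1/1829)) = √(-21952 + (-3843 + 455/6717)*(1/1829)) = √(-21952 - 25812976/6717*1/1829) = √(-21952 - 25812976/12285393) = √(-269714760112/12285393) = 4*I*√207096989117290251/12285393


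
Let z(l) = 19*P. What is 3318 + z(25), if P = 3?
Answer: 3375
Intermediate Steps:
z(l) = 57 (z(l) = 19*3 = 57)
3318 + z(25) = 3318 + 57 = 3375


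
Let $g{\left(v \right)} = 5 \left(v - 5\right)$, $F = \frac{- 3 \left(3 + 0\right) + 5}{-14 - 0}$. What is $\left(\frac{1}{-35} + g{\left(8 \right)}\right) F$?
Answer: $\frac{1048}{245} \approx 4.2775$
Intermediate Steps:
$F = \frac{2}{7}$ ($F = \frac{\left(-3\right) 3 + 5}{-14 + \left(-5 + 5\right)} = \frac{-9 + 5}{-14 + 0} = - \frac{4}{-14} = \left(-4\right) \left(- \frac{1}{14}\right) = \frac{2}{7} \approx 0.28571$)
$g{\left(v \right)} = -25 + 5 v$ ($g{\left(v \right)} = 5 \left(-5 + v\right) = -25 + 5 v$)
$\left(\frac{1}{-35} + g{\left(8 \right)}\right) F = \left(\frac{1}{-35} + \left(-25 + 5 \cdot 8\right)\right) \frac{2}{7} = \left(- \frac{1}{35} + \left(-25 + 40\right)\right) \frac{2}{7} = \left(- \frac{1}{35} + 15\right) \frac{2}{7} = \frac{524}{35} \cdot \frac{2}{7} = \frac{1048}{245}$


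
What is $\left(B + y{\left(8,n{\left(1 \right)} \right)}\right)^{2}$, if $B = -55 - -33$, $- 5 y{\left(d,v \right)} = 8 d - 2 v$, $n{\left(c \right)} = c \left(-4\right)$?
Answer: $\frac{33124}{25} \approx 1325.0$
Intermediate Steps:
$n{\left(c \right)} = - 4 c$
$y{\left(d,v \right)} = - \frac{8 d}{5} + \frac{2 v}{5}$ ($y{\left(d,v \right)} = - \frac{8 d - 2 v}{5} = - \frac{- 2 v + 8 d}{5} = - \frac{8 d}{5} + \frac{2 v}{5}$)
$B = -22$ ($B = -55 + 33 = -22$)
$\left(B + y{\left(8,n{\left(1 \right)} \right)}\right)^{2} = \left(-22 + \left(\left(- \frac{8}{5}\right) 8 + \frac{2 \left(\left(-4\right) 1\right)}{5}\right)\right)^{2} = \left(-22 + \left(- \frac{64}{5} + \frac{2}{5} \left(-4\right)\right)\right)^{2} = \left(-22 - \frac{72}{5}\right)^{2} = \left(- \frac{182}{5}\right)^{2} = \frac{33124}{25}$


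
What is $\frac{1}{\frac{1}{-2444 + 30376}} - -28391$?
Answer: $56323$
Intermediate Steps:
$\frac{1}{\frac{1}{-2444 + 30376}} - -28391 = \frac{1}{\frac{1}{27932}} + 28391 = 27932 + 28391 = 56323$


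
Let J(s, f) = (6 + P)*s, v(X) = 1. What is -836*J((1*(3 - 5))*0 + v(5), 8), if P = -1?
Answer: -4180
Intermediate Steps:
J(s, f) = 5*s (J(s, f) = (6 - 1)*s = 5*s)
-836*J((1*(3 - 5))*0 + v(5), 8) = -4180*((1*(3 - 5))*0 + 1) = -4180*((1*(-2))*0 + 1) = -4180*(-2*0 + 1) = -4180*(0 + 1) = -4180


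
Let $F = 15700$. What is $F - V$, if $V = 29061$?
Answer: $-13361$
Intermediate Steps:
$F - V = 15700 - 29061 = -13361$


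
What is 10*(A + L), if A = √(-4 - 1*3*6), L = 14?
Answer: 140 + 10*I*√22 ≈ 140.0 + 46.904*I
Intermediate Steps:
A = I*√22 (A = √(-4 - 3*6) = √(-4 - 18) = √(-22) = I*√22 ≈ 4.6904*I)
10*(A + L) = 10*(I*√22 + 14) = 10*(14 + I*√22) = 140 + 10*I*√22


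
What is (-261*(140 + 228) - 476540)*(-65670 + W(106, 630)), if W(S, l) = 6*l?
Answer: 35437471320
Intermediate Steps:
(-261*(140 + 228) - 476540)*(-65670 + W(106, 630)) = (-261*(140 + 228) - 476540)*(-65670 + 6*630) = (-261*368 - 476540)*(-65670 + 3780) = (-96048 - 476540)*(-61890) = -572588*(-61890) = 35437471320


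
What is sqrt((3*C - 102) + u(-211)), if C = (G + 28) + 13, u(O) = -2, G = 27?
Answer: 10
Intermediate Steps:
C = 68 (C = (27 + 28) + 13 = 55 + 13 = 68)
sqrt((3*C - 102) + u(-211)) = sqrt((3*68 - 102) - 2) = sqrt((204 - 102) - 2) = sqrt(102 - 2) = sqrt(100) = 10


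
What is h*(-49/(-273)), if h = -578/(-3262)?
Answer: 289/9087 ≈ 0.031804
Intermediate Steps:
h = 289/1631 (h = -578*(-1/3262) = 289/1631 ≈ 0.17719)
h*(-49/(-273)) = 289*(-49/(-273))/1631 = 289*(-49*(-1/273))/1631 = (289/1631)*(7/39) = 289/9087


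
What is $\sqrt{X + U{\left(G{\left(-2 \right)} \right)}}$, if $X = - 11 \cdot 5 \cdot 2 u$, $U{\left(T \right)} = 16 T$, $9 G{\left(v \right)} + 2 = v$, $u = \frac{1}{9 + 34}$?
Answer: $\frac{i \sqrt{160906}}{129} \approx 3.1095 i$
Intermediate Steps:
$u = \frac{1}{43} \approx 0.023256$
$G{\left(v \right)} = - \frac{2}{9} + \frac{v}{9}$
$X = - \frac{110}{43}$ ($X = - 11 \cdot 5 \cdot 2 \cdot \frac{1}{43} = \left(-11\right) 10 \cdot \frac{1}{43} = \left(-110\right) \frac{1}{43} = - \frac{110}{43} \approx -2.5581$)
$\sqrt{X + U{\left(G{\left(-2 \right)} \right)}} = \sqrt{- \frac{110}{43} + 16 \left(- \frac{2}{9} + \frac{1}{9} \left(-2\right)\right)} = \sqrt{- \frac{110}{43} + 16 \left(- \frac{2}{9} - \frac{2}{9}\right)} = \sqrt{- \frac{110}{43} + 16 \left(- \frac{4}{9}\right)} = \sqrt{- \frac{110}{43} - \frac{64}{9}} = \sqrt{- \frac{3742}{387}} = \frac{i \sqrt{160906}}{129}$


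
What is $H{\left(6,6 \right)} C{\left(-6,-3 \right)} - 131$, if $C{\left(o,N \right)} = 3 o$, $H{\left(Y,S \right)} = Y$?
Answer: $-239$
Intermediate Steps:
$H{\left(6,6 \right)} C{\left(-6,-3 \right)} - 131 = 6 \cdot 3 \left(-6\right) - 131 = 6 \left(-18\right) - 131 = -108 - 131 = -239$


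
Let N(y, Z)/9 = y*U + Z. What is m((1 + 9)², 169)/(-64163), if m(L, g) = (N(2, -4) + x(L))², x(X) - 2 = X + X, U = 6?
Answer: -75076/64163 ≈ -1.1701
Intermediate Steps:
x(X) = 2 + 2*X (x(X) = 2 + (X + X) = 2 + 2*X)
N(y, Z) = 9*Z + 54*y (N(y, Z) = 9*(y*6 + Z) = 9*(6*y + Z) = 9*(Z + 6*y) = 9*Z + 54*y)
m(L, g) = (74 + 2*L)² (m(L, g) = ((9*(-4) + 54*2) + (2 + 2*L))² = ((-36 + 108) + (2 + 2*L))² = (72 + (2 + 2*L))² = (74 + 2*L)²)
m((1 + 9)², 169)/(-64163) = (4*(37 + (1 + 9)²)²)/(-64163) = (4*(37 + 10²)²)*(-1/64163) = (4*(37 + 100)²)*(-1/64163) = (4*137²)*(-1/64163) = (4*18769)*(-1/64163) = 75076*(-1/64163) = -75076/64163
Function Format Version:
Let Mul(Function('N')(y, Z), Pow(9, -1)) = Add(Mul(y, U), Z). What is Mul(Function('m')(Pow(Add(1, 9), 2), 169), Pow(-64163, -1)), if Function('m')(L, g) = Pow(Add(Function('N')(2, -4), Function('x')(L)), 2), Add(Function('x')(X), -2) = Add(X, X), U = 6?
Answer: Rational(-75076, 64163) ≈ -1.1701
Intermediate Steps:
Function('x')(X) = Add(2, Mul(2, X)) (Function('x')(X) = Add(2, Add(X, X)) = Add(2, Mul(2, X)))
Function('N')(y, Z) = Add(Mul(9, Z), Mul(54, y)) (Function('N')(y, Z) = Mul(9, Add(Mul(y, 6), Z)) = Mul(9, Add(Mul(6, y), Z)) = Mul(9, Add(Z, Mul(6, y))) = Add(Mul(9, Z), Mul(54, y)))
Function('m')(L, g) = Pow(Add(74, Mul(2, L)), 2) (Function('m')(L, g) = Pow(Add(Add(Mul(9, -4), Mul(54, 2)), Add(2, Mul(2, L))), 2) = Pow(Add(Add(-36, 108), Add(2, Mul(2, L))), 2) = Pow(Add(72, Add(2, Mul(2, L))), 2) = Pow(Add(74, Mul(2, L)), 2))
Mul(Function('m')(Pow(Add(1, 9), 2), 169), Pow(-64163, -1)) = Mul(Mul(4, Pow(Add(37, Pow(Add(1, 9), 2)), 2)), Pow(-64163, -1)) = Mul(Mul(4, Pow(Add(37, Pow(10, 2)), 2)), Rational(-1, 64163)) = Mul(Mul(4, Pow(Add(37, 100), 2)), Rational(-1, 64163)) = Mul(Mul(4, Pow(137, 2)), Rational(-1, 64163)) = Mul(Mul(4, 18769), Rational(-1, 64163)) = Mul(75076, Rational(-1, 64163)) = Rational(-75076, 64163)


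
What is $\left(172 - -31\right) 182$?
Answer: $36946$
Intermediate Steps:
$\left(172 - -31\right) 182 = \left(172 + 31\right) 182 = 203 \cdot 182 = 36946$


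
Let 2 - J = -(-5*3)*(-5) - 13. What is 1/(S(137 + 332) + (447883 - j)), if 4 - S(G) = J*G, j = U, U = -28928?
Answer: 1/434605 ≈ 2.3009e-6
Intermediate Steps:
j = -28928
J = 90 (J = 2 - (-(-5*3)*(-5) - 13) = 2 - (-(-15)*(-5) - 13) = 2 - (-1*75 - 13) = 2 - (-75 - 13) = 2 - 1*(-88) = 2 + 88 = 90)
S(G) = 4 - 90*G
1/(S(137 + 332) + (447883 - j)) = 1/((4 - 90*(137 + 332)) + (447883 - 1*(-28928))) = 1/((4 - 90*469) + (447883 + 28928)) = 1/((4 - 42210) + 476811) = 1/(-42206 + 476811) = 1/434605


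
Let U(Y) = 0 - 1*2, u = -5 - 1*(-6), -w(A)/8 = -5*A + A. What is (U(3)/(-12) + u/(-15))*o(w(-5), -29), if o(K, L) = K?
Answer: -16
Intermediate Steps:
w(A) = 32*A (w(A) = -8*(-5*A + A) = -(-32)*A = 32*A)
u = 1 (u = -5 + 6 = 1)
U(Y) = -2 (U(Y) = 0 - 2 = -2)
(U(3)/(-12) + u/(-15))*o(w(-5), -29) = (-2/(-12) + 1/(-15))*(32*(-5)) = (-2*(-1/12) + 1*(-1/15))*(-160) = (⅙ - 1/15)*(-160) = (⅒)*(-160) = -16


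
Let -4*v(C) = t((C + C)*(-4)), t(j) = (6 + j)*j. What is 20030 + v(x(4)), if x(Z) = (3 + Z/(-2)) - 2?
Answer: 20002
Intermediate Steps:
x(Z) = 1 - Z/2 (x(Z) = (3 + Z*(-½)) - 2 = (3 - Z/2) - 2 = 1 - Z/2)
t(j) = j*(6 + j)
v(C) = 2*C*(6 - 8*C) (v(C) = -(C + C)*(-4)*(6 + (C + C)*(-4))/4 = -(2*C)*(-4)*(6 + (2*C)*(-4))/4 = -(-8*C)*(6 - 8*C)/4 = -(-2)*C*(6 - 8*C) = 2*C*(6 - 8*C))
20030 + v(x(4)) = 20030 + 4*(1 - ½*4)*(3 - 4*(1 - ½*4)) = 20030 + 4*(1 - 2)*(3 - 4*(1 - 2)) = 20030 + 4*(-1)*(3 - 4*(-1)) = 20030 + 4*(-1)*(3 + 4) = 20030 + 4*(-1)*7 = 20030 - 28 = 20002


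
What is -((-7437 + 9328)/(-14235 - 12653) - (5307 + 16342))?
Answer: 582100203/26888 ≈ 21649.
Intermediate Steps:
-((-7437 + 9328)/(-14235 - 12653) - (5307 + 16342)) = -(1891/(-26888) - 1*21649) = -(1891*(-1/26888) - 21649) = -(-1891/26888 - 21649) = -1*(-582100203/26888) = 582100203/26888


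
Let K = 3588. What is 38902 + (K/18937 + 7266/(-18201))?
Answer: 4469456987640/114890779 ≈ 38902.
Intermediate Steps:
38902 + (K/18937 + 7266/(-18201)) = 38902 + (3588/18937 + 7266/(-18201)) = 38902 + (3588*(1/18937) + 7266*(-1/18201)) = 38902 + (3588/18937 - 2422/6067) = 38902 - 24097018/114890779 = 4469456987640/114890779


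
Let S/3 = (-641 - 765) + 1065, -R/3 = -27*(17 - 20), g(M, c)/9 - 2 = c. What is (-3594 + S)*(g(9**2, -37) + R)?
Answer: 2576286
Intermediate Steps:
g(M, c) = 18 + 9*c
R = -243 (R = -(-81)*(17 - 20) = -(-81)*(-3) = -3*81 = -243)
S = -1023 (S = 3*((-641 - 765) + 1065) = 3*(-1406 + 1065) = 3*(-341) = -1023)
(-3594 + S)*(g(9**2, -37) + R) = (-3594 - 1023)*((18 + 9*(-37)) - 243) = -4617*((18 - 333) - 243) = -4617*(-315 - 243) = -4617*(-558) = 2576286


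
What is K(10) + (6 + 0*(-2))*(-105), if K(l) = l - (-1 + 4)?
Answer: -623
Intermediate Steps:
K(l) = -3 + l (K(l) = l - 1*3 = l - 3 = -3 + l)
K(10) + (6 + 0*(-2))*(-105) = (-3 + 10) + (6 + 0*(-2))*(-105) = 7 + (6 + 0)*(-105) = 7 + 6*(-105) = 7 - 630 = -623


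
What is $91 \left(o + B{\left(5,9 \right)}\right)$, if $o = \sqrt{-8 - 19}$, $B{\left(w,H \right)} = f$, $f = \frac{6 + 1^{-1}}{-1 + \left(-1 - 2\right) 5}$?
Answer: $- \frac{637}{16} + 273 i \sqrt{3} \approx -39.813 + 472.85 i$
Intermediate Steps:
$f = - \frac{7}{16}$ ($f = \frac{6 + 1}{-1 - 15} = \frac{7}{-1 - 15} = \frac{7}{-16} = 7 \left(- \frac{1}{16}\right) = - \frac{7}{16} \approx -0.4375$)
$B{\left(w,H \right)} = - \frac{7}{16}$
$o = 3 i \sqrt{3}$ ($o = \sqrt{-27} = 3 i \sqrt{3} \approx 5.1962 i$)
$91 \left(o + B{\left(5,9 \right)}\right) = 91 \left(3 i \sqrt{3} - \frac{7}{16}\right) = 91 \left(- \frac{7}{16} + 3 i \sqrt{3}\right) = - \frac{637}{16} + 273 i \sqrt{3}$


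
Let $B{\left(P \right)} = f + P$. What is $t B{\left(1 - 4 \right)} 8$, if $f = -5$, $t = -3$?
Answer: $192$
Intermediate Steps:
$B{\left(P \right)} = -5 + P$
$t B{\left(1 - 4 \right)} 8 = - 3 \left(-5 + \left(1 - 4\right)\right) 8 = - 3 \left(-5 - 3\right) 8 = \left(-3\right) \left(-8\right) 8 = 24 \cdot 8 = 192$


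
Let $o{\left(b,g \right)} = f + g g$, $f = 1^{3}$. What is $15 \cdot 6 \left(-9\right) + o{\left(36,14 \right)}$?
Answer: $-613$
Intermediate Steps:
$f = 1$
$o{\left(b,g \right)} = 1 + g^{2}$ ($o{\left(b,g \right)} = 1 + g g = 1 + g^{2}$)
$15 \cdot 6 \left(-9\right) + o{\left(36,14 \right)} = 15 \cdot 6 \left(-9\right) + \left(1 + 14^{2}\right) = 90 \left(-9\right) + \left(1 + 196\right) = -810 + 197 = -613$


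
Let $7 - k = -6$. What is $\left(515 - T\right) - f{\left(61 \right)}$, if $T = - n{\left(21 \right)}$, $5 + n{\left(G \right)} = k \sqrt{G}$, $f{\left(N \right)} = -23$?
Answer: $533 + 13 \sqrt{21} \approx 592.57$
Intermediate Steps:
$k = 13$ ($k = 7 - -6 = 7 + 6 = 13$)
$n{\left(G \right)} = -5 + 13 \sqrt{G}$
$T = 5 - 13 \sqrt{21}$ ($T = - (-5 + 13 \sqrt{21}) = 5 - 13 \sqrt{21} \approx -54.573$)
$\left(515 - T\right) - f{\left(61 \right)} = \left(515 - \left(5 - 13 \sqrt{21}\right)\right) - -23 = \left(515 - \left(5 - 13 \sqrt{21}\right)\right) + 23 = \left(510 + 13 \sqrt{21}\right) + 23 = 533 + 13 \sqrt{21}$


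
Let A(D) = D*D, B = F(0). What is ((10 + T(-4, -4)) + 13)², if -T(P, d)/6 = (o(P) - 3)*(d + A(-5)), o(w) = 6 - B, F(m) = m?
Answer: 126025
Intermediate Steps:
B = 0
o(w) = 6 (o(w) = 6 - 1*0 = 6 + 0 = 6)
A(D) = D²
T(P, d) = -450 - 18*d (T(P, d) = -6*(6 - 3)*(d + (-5)²) = -18*(d + 25) = -18*(25 + d) = -6*(75 + 3*d) = -450 - 18*d)
((10 + T(-4, -4)) + 13)² = ((10 + (-450 - 18*(-4))) + 13)² = ((10 + (-450 + 72)) + 13)² = ((10 - 378) + 13)² = (-368 + 13)² = (-355)² = 126025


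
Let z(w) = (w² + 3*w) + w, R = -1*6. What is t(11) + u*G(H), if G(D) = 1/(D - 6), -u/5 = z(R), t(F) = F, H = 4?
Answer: 41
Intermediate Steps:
R = -6
z(w) = w² + 4*w
u = -60 (u = -(-30)*(4 - 6) = -(-30)*(-2) = -5*12 = -60)
G(D) = 1/(-6 + D)
t(11) + u*G(H) = 11 - 60/(-6 + 4) = 11 - 60/(-2) = 11 - 60*(-½) = 11 + 30 = 41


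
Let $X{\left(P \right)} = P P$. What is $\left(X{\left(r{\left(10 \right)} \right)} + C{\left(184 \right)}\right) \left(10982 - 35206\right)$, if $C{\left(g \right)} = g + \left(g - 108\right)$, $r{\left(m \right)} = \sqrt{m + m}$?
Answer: $-6782720$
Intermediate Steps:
$r{\left(m \right)} = \sqrt{2} \sqrt{m}$ ($r{\left(m \right)} = \sqrt{2 m} = \sqrt{2} \sqrt{m}$)
$X{\left(P \right)} = P^{2}$
$C{\left(g \right)} = -108 + 2 g$ ($C{\left(g \right)} = g + \left(g - 108\right) = g + \left(-108 + g\right) = -108 + 2 g$)
$\left(X{\left(r{\left(10 \right)} \right)} + C{\left(184 \right)}\right) \left(10982 - 35206\right) = \left(\left(\sqrt{2} \sqrt{10}\right)^{2} + \left(-108 + 2 \cdot 184\right)\right) \left(10982 - 35206\right) = \left(\left(2 \sqrt{5}\right)^{2} + \left(-108 + 368\right)\right) \left(-24224\right) = \left(20 + 260\right) \left(-24224\right) = 280 \left(-24224\right) = -6782720$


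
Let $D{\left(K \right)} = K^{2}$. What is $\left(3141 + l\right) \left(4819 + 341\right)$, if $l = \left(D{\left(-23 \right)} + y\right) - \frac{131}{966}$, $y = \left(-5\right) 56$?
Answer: $\frac{2816163740}{161} \approx 1.7492 \cdot 10^{7}$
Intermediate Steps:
$y = -280$
$l = \frac{240403}{966}$ ($l = \left(\left(-23\right)^{2} - 280\right) - \frac{131}{966} = \left(529 - 280\right) - \frac{131}{966} = 249 - \frac{131}{966} = \frac{240403}{966} \approx 248.86$)
$\left(3141 + l\right) \left(4819 + 341\right) = \left(3141 + \frac{240403}{966}\right) \left(4819 + 341\right) = \frac{3274609}{966} \cdot 5160 = \frac{2816163740}{161}$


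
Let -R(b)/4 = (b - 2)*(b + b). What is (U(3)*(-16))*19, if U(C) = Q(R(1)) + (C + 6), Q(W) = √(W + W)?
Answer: -3952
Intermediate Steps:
R(b) = -8*b*(-2 + b) (R(b) = -4*(b - 2)*(b + b) = -4*(-2 + b)*2*b = -8*b*(-2 + b))
Q(W) = √2*√W (Q(W) = √(2*W) = √2*√W)
U(C) = 10 + C (U(C) = √2*√(8*1*(2 - 1*1)) + (C + 6) = √2*√(8*1*(2 - 1)) + (6 + C) = √2*√(8*1*1) + (6 + C) = √2*√8 + (6 + C) = √2*(2*√2) + (6 + C) = 4 + (6 + C) = 10 + C)
(U(3)*(-16))*19 = ((10 + 3)*(-16))*19 = (13*(-16))*19 = -208*19 = -3952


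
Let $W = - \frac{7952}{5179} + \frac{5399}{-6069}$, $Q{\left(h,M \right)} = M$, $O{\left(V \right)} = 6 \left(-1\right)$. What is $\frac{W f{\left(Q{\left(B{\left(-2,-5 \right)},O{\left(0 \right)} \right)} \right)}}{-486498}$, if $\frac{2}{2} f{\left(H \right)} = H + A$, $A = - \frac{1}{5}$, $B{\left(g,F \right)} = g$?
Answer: $- \frac{2362885379}{76456446993990} \approx -3.0905 \cdot 10^{-5}$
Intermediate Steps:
$A = - \frac{1}{5}$ ($A = \left(-1\right) \frac{1}{5} = - \frac{1}{5} \approx -0.2$)
$O{\left(V \right)} = -6$
$f{\left(H \right)} = - \frac{1}{5} + H$ ($f{\left(H \right)} = H - \frac{1}{5} = - \frac{1}{5} + H$)
$W = - \frac{76222109}{31431351}$ ($W = \left(-7952\right) \frac{1}{5179} + 5399 \left(- \frac{1}{6069}\right) = - \frac{7952}{5179} - \frac{5399}{6069} = - \frac{76222109}{31431351} \approx -2.425$)
$\frac{W f{\left(Q{\left(B{\left(-2,-5 \right)},O{\left(0 \right)} \right)} \right)}}{-486498} = \frac{\left(- \frac{76222109}{31431351}\right) \left(- \frac{1}{5} - 6\right)}{-486498} = \left(- \frac{76222109}{31431351}\right) \left(- \frac{31}{5}\right) \left(- \frac{1}{486498}\right) = \frac{2362885379}{157156755} \left(- \frac{1}{486498}\right) = - \frac{2362885379}{76456446993990}$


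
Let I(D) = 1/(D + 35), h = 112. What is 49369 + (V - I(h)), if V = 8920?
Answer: 8568482/147 ≈ 58289.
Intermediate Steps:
I(D) = 1/(35 + D)
49369 + (V - I(h)) = 49369 + (8920 - 1/(35 + 112)) = 49369 + (8920 - 1/147) = 49369 + 1311239/147 = 8568482/147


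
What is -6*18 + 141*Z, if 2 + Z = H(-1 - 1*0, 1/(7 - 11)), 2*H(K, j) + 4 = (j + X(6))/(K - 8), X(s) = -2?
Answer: -5235/8 ≈ -654.38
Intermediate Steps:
H(K, j) = -2 + (-2 + j)/(2*(-8 + K)) (H(K, j) = -2 + ((j - 2)/(K - 8))/2 = -2 + ((-2 + j)/(-8 + K))/2 = -2 + (-2 + j)/(2*(-8 + K)))
Z = -31/8 (Z = -2 + (30 + 1/(7 - 11) - 4*(-1 - 1*0))/(2*(-8 + (-1 - 1*0))) = -2 + (30 + 1/(-4) - 4*(-1 + 0))/(2*(-8 + (-1 + 0))) = -2 + (30 - ¼ - 4*(-1))/(2*(-8 - 1)) = -2 + (½)*(30 - ¼ + 4)/(-9) = -2 + (½)*(-⅑)*(135/4) = -2 - 15/8 = -31/8 ≈ -3.8750)
-6*18 + 141*Z = -6*18 + 141*(-31/8) = -108 - 4371/8 = -5235/8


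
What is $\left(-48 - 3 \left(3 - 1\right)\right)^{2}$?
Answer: $2916$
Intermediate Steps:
$\left(-48 - 3 \left(3 - 1\right)\right)^{2} = \left(-48 - 6\right)^{2} = \left(-54\right)^{2} = 2916$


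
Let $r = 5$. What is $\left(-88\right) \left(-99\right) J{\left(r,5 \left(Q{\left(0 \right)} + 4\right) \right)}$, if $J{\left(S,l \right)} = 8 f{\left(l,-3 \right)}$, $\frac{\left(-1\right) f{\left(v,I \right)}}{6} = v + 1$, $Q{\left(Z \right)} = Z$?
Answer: $-8781696$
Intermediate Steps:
$f{\left(v,I \right)} = -6 - 6 v$ ($f{\left(v,I \right)} = - 6 \left(v + 1\right) = - 6 \left(1 + v\right) = -6 - 6 v$)
$J{\left(S,l \right)} = -48 - 48 l$ ($J{\left(S,l \right)} = 8 \left(-6 - 6 l\right) = -48 - 48 l$)
$\left(-88\right) \left(-99\right) J{\left(r,5 \left(Q{\left(0 \right)} + 4\right) \right)} = \left(-88\right) \left(-99\right) \left(-48 - 48 \cdot 5 \left(0 + 4\right)\right) = 8712 \left(-48 - 48 \cdot 5 \cdot 4\right) = 8712 \left(-48 - 960\right) = 8712 \left(-1008\right) = -8781696$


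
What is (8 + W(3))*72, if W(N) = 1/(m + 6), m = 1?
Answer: 4104/7 ≈ 586.29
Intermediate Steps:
W(N) = ⅐ (W(N) = 1/(1 + 6) = 1/7 = ⅐)
(8 + W(3))*72 = (8 + ⅐)*72 = (57/7)*72 = 4104/7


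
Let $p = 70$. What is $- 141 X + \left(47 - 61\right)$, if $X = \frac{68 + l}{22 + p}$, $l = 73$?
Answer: $- \frac{21169}{92} \approx -230.1$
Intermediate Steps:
$X = \frac{141}{92}$ ($X = \frac{68 + 73}{22 + 70} = \frac{141}{92} \approx 1.5326$)
$- 141 X + \left(47 - 61\right) = \left(-141\right) \frac{141}{92} + \left(47 - 61\right) = - \frac{19881}{92} - 14 = - \frac{21169}{92}$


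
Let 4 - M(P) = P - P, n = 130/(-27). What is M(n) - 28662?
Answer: -28658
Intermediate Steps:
n = -130/27 (n = 130*(-1/27) = -130/27 ≈ -4.8148)
M(P) = 4 (M(P) = 4 - (P - P) = 4 - 1*0 = 4 + 0 = 4)
M(n) - 28662 = 4 - 28662 = -28658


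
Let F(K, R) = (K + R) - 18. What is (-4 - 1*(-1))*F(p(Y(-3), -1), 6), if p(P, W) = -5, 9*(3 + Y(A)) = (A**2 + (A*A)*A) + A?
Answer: 51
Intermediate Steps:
Y(A) = -3 + A/9 + A**2/9 + A**3/9 (Y(A) = -3 + ((A**2 + (A*A)*A) + A)/9 = -3 + ((A**2 + A**2*A) + A)/9 = -3 + ((A**2 + A**3) + A)/9 = -3 + (A + A**2 + A**3)/9 = -3 + (A/9 + A**2/9 + A**3/9) = -3 + A/9 + A**2/9 + A**3/9)
F(K, R) = -18 + K + R
(-4 - 1*(-1))*F(p(Y(-3), -1), 6) = (-4 - 1*(-1))*(-18 - 5 + 6) = (-4 + 1)*(-17) = -3*(-17) = 51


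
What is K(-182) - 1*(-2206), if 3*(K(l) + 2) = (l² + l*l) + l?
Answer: 24226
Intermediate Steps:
K(l) = -2 + l/3 + 2*l²/3 (K(l) = -2 + ((l² + l*l) + l)/3 = -2 + ((l² + l²) + l)/3 = -2 + (2*l² + l)/3 = -2 + (l + 2*l²)/3 = -2 + (l/3 + 2*l²/3) = -2 + l/3 + 2*l²/3)
K(-182) - 1*(-2206) = (-2 + (⅓)*(-182) + (⅔)*(-182)²) - 1*(-2206) = (-2 - 182/3 + (⅔)*33124) + 2206 = (-2 - 182/3 + 66248/3) + 2206 = 22020 + 2206 = 24226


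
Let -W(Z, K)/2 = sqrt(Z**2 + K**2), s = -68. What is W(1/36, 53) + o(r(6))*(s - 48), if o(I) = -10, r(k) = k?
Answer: 1160 - sqrt(3640465)/18 ≈ 1054.0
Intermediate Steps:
W(Z, K) = -2*sqrt(K**2 + Z**2) (W(Z, K) = -2*sqrt(Z**2 + K**2) = -2*sqrt(K**2 + Z**2))
W(1/36, 53) + o(r(6))*(s - 48) = -2*sqrt(53**2 + (1/36)**2) - 10*(-68 - 48) = -2*sqrt(2809 + (1/36)**2) - 10*(-116) = -2*sqrt(2809 + 1/1296) + 1160 = -sqrt(3640465)/18 + 1160 = 1160 - sqrt(3640465)/18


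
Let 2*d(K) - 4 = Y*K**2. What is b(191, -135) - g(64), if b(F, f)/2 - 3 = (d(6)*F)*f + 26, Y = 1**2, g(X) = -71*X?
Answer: -1026798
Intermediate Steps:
Y = 1
d(K) = 2 + K**2/2 (d(K) = 2 + (1*K**2)/2 = 2 + K**2/2)
b(F, f) = 58 + 40*F*f (b(F, f) = 6 + 2*(((2 + (1/2)*6**2)*F)*f + 26) = 6 + 2*(((2 + (1/2)*36)*F)*f + 26) = 6 + 2*(((2 + 18)*F)*f + 26) = 6 + 2*((20*F)*f + 26) = 6 + 2*(20*F*f + 26) = 6 + 2*(26 + 20*F*f) = 6 + (52 + 40*F*f) = 58 + 40*F*f)
b(191, -135) - g(64) = (58 + 40*191*(-135)) - (-71)*64 = (58 - 1031400) - 1*(-4544) = -1031342 + 4544 = -1026798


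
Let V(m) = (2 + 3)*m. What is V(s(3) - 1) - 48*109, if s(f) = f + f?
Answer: -5207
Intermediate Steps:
s(f) = 2*f
V(m) = 5*m
V(s(3) - 1) - 48*109 = 5*(2*3 - 1) - 48*109 = 5*(6 - 1) - 5232 = 5*5 - 5232 = 25 - 5232 = -5207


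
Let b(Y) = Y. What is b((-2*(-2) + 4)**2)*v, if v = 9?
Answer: 576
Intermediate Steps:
b((-2*(-2) + 4)**2)*v = (-2*(-2) + 4)**2*9 = (4 + 4)**2*9 = 8**2*9 = 64*9 = 576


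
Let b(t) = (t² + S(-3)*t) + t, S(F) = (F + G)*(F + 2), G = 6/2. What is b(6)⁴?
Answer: 3111696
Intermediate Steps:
G = 3 (G = 6*(½) = 3)
S(F) = (2 + F)*(3 + F) (S(F) = (F + 3)*(F + 2) = (3 + F)*(2 + F) = (2 + F)*(3 + F))
b(t) = t + t² (b(t) = (t² + (6 + (-3)² + 5*(-3))*t) + t = (t² + (6 + 9 - 15)*t) + t = (t² + 0*t) + t = (t² + 0) + t = t² + t = t + t²)
b(6)⁴ = (6*(1 + 6))⁴ = (6*7)⁴ = 42⁴ = 3111696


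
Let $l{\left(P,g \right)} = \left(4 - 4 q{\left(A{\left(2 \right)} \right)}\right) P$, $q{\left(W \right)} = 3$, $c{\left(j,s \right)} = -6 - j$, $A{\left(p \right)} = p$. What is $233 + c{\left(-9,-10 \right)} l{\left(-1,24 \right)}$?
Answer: $257$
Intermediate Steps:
$l{\left(P,g \right)} = - 8 P$ ($l{\left(P,g \right)} = \left(4 - 12\right) P = - 8 P$)
$233 + c{\left(-9,-10 \right)} l{\left(-1,24 \right)} = 233 + \left(-6 - -9\right) \left(\left(-8\right) \left(-1\right)\right) = 233 + \left(-6 + 9\right) 8 = 233 + 3 \cdot 8 = 233 + 24 = 257$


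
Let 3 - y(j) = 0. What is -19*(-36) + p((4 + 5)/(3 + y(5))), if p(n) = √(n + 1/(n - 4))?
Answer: 684 + √110/10 ≈ 685.05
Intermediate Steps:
y(j) = 3 (y(j) = 3 - 1*0 = 3 + 0 = 3)
p(n) = √(n + 1/(-4 + n))
-19*(-36) + p((4 + 5)/(3 + y(5))) = -19*(-36) + √((1 + ((4 + 5)/(3 + 3))*(-4 + (4 + 5)/(3 + 3)))/(-4 + (4 + 5)/(3 + 3))) = 684 + √((1 + (9/6)*(-4 + 9/6))/(-4 + 9/6)) = 684 + √((1 + (9*(⅙))*(-4 + 9*(⅙)))/(-4 + 9*(⅙))) = 684 + √((1 + 3*(-4 + 3/2)/2)/(-4 + 3/2)) = 684 + √((1 + (3/2)*(-5/2))/(-5/2)) = 684 + √(-2*(1 - 15/4)/5) = 684 + √(-⅖*(-11/4)) = 684 + √(11/10) = 684 + √110/10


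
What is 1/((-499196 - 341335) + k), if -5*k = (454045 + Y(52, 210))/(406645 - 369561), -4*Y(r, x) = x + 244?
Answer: -370840/311703423903 ≈ -1.1897e-6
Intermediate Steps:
Y(r, x) = -61 - x/4 (Y(r, x) = -(x + 244)/4 = -(244 + x)/4 = -61 - x/4)
k = -907863/370840 (k = -(454045 + (-61 - 1/4*210))/(5*(406645 - 369561)) = -(454045 + (-61 - 105/2))/(5*37084) = -(454045 - 227/2)/(5*37084) = -907863/(10*37084) = -1/5*907863/74168 = -907863/370840 ≈ -2.4481)
1/((-499196 - 341335) + k) = 1/((-499196 - 341335) - 907863/370840) = 1/(-840531 - 907863/370840) = 1/(-311703423903/370840) = -370840/311703423903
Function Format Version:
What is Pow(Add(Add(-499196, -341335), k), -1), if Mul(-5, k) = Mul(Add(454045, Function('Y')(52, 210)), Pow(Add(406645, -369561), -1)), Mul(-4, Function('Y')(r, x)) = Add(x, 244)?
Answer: Rational(-370840, 311703423903) ≈ -1.1897e-6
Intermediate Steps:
Function('Y')(r, x) = Add(-61, Mul(Rational(-1, 4), x)) (Function('Y')(r, x) = Mul(Rational(-1, 4), Add(x, 244)) = Mul(Rational(-1, 4), Add(244, x)) = Add(-61, Mul(Rational(-1, 4), x)))
k = Rational(-907863, 370840) (k = Mul(Rational(-1, 5), Mul(Add(454045, Add(-61, Mul(Rational(-1, 4), 210))), Pow(Add(406645, -369561), -1))) = Mul(Rational(-1, 5), Mul(Add(454045, Add(-61, Rational(-105, 2))), Pow(37084, -1))) = Mul(Rational(-1, 5), Mul(Add(454045, Rational(-227, 2)), Rational(1, 37084))) = Mul(Rational(-1, 5), Mul(Rational(907863, 2), Rational(1, 37084))) = Mul(Rational(-1, 5), Rational(907863, 74168)) = Rational(-907863, 370840) ≈ -2.4481)
Pow(Add(Add(-499196, -341335), k), -1) = Pow(Add(Add(-499196, -341335), Rational(-907863, 370840)), -1) = Pow(Add(-840531, Rational(-907863, 370840)), -1) = Pow(Rational(-311703423903, 370840), -1) = Rational(-370840, 311703423903)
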